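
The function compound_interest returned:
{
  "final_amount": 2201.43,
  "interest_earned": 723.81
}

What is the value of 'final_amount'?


2201.43


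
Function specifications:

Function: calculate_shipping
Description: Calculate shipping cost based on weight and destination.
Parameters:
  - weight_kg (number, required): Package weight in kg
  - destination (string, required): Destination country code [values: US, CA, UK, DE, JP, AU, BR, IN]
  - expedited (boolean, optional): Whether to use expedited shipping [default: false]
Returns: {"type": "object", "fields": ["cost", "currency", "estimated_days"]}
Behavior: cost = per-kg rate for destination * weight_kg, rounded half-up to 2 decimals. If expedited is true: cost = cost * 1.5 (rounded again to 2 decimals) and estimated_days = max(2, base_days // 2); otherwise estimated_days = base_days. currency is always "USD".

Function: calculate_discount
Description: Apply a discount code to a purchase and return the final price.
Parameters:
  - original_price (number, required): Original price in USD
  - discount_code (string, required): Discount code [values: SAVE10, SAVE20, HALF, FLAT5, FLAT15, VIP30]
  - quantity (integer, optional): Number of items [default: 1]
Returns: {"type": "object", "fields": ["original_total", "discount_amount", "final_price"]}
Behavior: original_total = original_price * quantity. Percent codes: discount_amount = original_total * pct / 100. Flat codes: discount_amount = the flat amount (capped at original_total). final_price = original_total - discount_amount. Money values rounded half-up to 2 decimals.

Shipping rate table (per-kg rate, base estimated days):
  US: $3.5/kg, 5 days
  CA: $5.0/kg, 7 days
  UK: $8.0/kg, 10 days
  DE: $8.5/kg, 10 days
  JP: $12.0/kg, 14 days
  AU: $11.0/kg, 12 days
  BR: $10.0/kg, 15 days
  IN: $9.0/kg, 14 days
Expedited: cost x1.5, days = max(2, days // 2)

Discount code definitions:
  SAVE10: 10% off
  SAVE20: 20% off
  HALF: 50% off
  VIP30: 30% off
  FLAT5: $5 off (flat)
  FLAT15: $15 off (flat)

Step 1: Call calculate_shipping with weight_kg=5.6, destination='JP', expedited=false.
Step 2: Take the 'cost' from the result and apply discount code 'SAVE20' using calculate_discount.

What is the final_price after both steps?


Step 1: calculate_shipping(weight_kg=5.6, destination=JP, expedited=false)
  Rate for JP: $12.0/kg, base 14 days
  cost = 12.0 * 5.6 = 67.2 -> 67.20
  expedited not set/false: estimated_days = 14
  -> cost = 67.20 USD
Step 2: calculate_discount(original_price=67.2, discount_code=SAVE20, quantity=1)
  original_total = 67.2 * 1 = 67.20
  SAVE20 = 20% off: discount_amount = 67.20 * 20/100 = 13.44 -> 13.44
  final_price = 67.20 - 13.44 = 53.76
  -> final_price = 53.76
$53.76


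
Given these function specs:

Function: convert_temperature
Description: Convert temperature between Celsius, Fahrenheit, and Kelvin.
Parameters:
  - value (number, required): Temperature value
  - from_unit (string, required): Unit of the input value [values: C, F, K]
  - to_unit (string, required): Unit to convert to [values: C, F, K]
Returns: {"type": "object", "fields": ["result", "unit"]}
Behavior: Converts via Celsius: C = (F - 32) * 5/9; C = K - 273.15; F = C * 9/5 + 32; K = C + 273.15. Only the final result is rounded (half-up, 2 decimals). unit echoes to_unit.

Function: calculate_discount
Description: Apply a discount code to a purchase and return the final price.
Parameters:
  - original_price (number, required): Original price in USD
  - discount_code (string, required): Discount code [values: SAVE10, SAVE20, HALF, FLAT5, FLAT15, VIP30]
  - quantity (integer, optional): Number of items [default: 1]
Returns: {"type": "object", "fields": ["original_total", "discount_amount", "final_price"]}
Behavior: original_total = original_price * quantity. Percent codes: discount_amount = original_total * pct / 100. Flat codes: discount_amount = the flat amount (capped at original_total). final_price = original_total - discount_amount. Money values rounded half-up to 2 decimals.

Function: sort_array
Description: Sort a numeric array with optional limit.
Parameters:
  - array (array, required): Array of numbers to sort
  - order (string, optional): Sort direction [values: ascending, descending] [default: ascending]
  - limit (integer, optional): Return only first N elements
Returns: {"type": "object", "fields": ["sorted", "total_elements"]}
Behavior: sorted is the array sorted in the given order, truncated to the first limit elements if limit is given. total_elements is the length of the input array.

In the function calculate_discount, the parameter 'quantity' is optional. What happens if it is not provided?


The calculate_discount spec declares:
  - quantity (integer, optional): Number of items [default: 1]
It defaults to 1


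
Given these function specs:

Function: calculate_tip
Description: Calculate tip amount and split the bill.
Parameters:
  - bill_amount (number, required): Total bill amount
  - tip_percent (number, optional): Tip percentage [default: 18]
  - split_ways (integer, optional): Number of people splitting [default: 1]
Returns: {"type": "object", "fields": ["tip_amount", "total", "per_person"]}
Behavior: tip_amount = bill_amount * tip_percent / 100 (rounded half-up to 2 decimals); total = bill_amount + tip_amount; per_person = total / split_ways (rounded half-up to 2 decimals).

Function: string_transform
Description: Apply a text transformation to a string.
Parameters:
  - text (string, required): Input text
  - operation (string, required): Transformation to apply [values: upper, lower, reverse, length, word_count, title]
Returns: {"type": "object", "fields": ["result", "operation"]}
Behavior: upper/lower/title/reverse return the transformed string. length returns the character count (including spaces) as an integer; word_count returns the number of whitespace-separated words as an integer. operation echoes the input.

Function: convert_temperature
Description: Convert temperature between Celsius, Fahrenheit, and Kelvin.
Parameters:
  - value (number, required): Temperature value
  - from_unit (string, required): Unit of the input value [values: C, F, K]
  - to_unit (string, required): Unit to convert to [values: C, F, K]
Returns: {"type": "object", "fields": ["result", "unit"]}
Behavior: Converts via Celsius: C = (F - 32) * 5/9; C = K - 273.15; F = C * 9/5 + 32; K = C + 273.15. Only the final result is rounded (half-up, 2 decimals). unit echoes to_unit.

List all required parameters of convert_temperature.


Parameters of convert_temperature and their required/optional flag:
  value: required
  from_unit: required
  to_unit: required
from_unit, to_unit, value


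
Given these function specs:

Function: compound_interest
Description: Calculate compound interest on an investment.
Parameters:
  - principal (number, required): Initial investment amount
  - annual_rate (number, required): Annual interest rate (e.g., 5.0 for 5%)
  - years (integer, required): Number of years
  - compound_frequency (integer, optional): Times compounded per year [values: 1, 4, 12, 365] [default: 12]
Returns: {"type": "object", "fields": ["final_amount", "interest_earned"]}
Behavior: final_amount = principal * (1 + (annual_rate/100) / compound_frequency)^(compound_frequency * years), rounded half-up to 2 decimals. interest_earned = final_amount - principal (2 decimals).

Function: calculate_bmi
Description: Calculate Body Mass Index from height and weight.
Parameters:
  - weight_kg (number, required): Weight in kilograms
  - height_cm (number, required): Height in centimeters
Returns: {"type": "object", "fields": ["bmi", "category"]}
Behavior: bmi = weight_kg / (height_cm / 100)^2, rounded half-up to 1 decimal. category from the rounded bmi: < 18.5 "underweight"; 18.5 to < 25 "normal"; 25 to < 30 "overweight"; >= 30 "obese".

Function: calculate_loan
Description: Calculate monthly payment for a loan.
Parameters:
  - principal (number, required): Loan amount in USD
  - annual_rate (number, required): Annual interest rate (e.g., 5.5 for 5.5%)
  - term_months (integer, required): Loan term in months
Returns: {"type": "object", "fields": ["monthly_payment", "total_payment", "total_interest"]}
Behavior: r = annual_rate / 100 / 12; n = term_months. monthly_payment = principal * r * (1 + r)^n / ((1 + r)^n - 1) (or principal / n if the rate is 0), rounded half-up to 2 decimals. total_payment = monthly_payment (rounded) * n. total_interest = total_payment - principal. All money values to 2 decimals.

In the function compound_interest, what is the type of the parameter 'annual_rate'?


The compound_interest spec declares:
  - annual_rate (number, required): Annual interest rate (e.g., 5.0 for 5%)
Type:
number


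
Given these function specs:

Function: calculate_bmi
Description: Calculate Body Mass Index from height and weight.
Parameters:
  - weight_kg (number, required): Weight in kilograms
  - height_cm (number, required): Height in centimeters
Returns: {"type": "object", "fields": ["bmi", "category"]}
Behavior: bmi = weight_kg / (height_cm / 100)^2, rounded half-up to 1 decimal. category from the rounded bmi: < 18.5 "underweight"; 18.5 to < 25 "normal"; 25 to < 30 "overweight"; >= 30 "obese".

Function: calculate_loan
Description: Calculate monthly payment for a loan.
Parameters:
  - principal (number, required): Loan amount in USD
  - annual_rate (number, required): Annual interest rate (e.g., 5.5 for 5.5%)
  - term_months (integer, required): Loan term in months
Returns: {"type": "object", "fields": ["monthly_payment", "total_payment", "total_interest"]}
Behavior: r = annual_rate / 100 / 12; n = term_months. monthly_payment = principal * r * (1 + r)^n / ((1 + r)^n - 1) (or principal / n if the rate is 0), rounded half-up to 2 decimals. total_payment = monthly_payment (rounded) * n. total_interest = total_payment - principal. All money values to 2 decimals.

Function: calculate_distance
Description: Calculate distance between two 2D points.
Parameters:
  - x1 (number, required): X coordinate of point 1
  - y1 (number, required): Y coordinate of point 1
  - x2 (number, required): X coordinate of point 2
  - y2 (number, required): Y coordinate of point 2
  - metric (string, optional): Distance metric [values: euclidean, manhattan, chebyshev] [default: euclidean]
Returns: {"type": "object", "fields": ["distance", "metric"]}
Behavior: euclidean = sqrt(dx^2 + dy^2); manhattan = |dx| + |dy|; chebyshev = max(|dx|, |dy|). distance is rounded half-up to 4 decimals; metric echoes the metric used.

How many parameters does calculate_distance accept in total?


Parameters of calculate_distance: x1 (required), y1 (required), x2 (required), y2 (required), metric (optional)
Total:
5


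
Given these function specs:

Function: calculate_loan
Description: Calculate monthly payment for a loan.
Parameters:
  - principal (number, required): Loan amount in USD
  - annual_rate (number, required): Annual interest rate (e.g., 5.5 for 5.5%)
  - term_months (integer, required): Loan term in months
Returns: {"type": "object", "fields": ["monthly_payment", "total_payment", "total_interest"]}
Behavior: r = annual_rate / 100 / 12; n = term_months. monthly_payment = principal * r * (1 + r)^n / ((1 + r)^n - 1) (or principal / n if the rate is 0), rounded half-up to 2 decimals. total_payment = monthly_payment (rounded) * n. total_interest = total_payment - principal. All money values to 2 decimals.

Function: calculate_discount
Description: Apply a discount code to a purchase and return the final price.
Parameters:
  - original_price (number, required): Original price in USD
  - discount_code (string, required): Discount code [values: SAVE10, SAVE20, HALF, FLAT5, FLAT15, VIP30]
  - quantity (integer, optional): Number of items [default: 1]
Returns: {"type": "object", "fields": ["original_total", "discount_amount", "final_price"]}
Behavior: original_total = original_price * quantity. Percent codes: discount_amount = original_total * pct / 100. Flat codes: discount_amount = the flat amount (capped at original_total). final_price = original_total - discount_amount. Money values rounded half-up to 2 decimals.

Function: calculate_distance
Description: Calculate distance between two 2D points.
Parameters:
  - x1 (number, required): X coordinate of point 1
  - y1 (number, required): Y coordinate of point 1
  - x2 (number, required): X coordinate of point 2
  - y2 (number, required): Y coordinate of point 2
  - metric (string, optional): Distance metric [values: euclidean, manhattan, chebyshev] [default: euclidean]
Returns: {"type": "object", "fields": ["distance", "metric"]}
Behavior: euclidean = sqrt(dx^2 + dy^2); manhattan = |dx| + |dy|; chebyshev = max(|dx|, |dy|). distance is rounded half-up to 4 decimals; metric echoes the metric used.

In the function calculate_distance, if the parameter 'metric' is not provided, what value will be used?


The calculate_distance spec declares:
  - metric (string, optional): Distance metric [values: euclidean, manhattan, chebyshev] [default: euclidean]
Default:
euclidean


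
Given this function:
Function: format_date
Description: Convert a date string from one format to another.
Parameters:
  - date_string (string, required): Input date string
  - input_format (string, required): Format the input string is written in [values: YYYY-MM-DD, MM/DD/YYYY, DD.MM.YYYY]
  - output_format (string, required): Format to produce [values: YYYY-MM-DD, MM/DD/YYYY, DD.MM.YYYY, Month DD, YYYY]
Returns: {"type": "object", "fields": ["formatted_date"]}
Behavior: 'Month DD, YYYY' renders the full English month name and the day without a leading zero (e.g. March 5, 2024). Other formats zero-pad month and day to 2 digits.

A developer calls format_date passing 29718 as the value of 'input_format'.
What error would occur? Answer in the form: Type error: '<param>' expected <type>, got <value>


Spec: 'input_format' is declared as string; 29718 is an integer.
Type error: 'input_format' expected string, got 29718


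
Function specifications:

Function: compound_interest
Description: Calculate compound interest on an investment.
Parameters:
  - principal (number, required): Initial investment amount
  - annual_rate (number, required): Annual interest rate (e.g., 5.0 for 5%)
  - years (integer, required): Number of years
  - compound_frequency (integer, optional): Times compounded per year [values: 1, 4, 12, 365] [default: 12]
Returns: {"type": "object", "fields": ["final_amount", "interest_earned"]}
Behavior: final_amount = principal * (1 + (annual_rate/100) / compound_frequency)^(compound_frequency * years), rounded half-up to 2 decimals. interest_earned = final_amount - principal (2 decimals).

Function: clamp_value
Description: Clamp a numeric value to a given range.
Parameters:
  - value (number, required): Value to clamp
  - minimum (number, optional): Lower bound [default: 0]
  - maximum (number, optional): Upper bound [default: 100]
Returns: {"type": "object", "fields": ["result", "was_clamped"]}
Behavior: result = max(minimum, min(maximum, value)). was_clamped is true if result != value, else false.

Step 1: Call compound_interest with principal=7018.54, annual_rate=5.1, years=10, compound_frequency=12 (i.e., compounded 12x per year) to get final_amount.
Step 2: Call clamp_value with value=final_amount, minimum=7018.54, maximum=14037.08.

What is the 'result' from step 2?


Step 1: compound_interest
  rate per period = 5.1/100/12 = 0.00425 (keep full precision); periods = 12 * 10 = 120
  (1 + 0.00425)^120 = 1.6634925
  final_amount = 7018.54 * 1.6634925 = 11675.288686 -> 11675.29
  interest_earned = 11675.29 - 7018.54 = 4656.75
  -> final_amount = 11675.29
Step 2: clamp_value(value=11675.29, minimum=7018.54, maximum=14037.08)
  result = max(7018.54, min(14037.08, 11675.29)) = max(7018.54, 11675.29) = 11675.29
  was_clamped = (11675.29 != 11675.29) = false
  -> result = 11675.29
11675.29


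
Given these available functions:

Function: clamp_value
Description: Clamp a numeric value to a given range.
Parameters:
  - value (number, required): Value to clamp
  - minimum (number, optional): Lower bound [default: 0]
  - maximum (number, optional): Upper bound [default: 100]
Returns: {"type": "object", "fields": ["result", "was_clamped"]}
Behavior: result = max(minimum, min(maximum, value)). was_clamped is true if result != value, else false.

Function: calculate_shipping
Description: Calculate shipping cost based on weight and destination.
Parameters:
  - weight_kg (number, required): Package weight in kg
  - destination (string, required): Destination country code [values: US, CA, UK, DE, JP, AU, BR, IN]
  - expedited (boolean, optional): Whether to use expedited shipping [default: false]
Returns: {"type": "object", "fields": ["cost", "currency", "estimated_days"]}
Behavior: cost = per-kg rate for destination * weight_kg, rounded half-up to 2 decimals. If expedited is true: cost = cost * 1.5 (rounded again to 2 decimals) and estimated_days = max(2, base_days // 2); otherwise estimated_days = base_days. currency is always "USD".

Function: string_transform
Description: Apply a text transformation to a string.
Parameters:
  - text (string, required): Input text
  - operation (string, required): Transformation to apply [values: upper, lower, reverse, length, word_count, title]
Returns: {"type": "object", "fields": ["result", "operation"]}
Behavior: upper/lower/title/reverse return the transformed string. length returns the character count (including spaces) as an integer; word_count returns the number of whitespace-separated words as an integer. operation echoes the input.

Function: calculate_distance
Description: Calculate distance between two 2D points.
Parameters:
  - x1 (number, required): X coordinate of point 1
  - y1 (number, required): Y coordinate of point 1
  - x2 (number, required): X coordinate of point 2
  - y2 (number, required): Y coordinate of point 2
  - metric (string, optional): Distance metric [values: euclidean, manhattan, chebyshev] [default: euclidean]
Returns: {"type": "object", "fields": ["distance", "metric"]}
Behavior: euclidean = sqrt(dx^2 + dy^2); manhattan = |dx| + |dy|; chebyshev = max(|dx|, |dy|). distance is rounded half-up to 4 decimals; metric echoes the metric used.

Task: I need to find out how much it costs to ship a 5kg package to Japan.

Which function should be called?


The task needs a function whose description is: Calculate shipping cost based on weight and destination.
calculate_shipping


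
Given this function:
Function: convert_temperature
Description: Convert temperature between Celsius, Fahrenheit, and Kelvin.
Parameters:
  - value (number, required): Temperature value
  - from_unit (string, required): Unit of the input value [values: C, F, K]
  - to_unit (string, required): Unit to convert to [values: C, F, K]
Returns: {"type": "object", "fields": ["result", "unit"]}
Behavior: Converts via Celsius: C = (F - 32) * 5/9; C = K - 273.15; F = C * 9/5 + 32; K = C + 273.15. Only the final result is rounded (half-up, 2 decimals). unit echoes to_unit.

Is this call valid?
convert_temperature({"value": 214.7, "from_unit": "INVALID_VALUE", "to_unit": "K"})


Checking parameter values...
Parameter 'from_unit' has value 'INVALID_VALUE' not in allowed: C, F, K
Invalid - 'from_unit' must be one of C, F, K


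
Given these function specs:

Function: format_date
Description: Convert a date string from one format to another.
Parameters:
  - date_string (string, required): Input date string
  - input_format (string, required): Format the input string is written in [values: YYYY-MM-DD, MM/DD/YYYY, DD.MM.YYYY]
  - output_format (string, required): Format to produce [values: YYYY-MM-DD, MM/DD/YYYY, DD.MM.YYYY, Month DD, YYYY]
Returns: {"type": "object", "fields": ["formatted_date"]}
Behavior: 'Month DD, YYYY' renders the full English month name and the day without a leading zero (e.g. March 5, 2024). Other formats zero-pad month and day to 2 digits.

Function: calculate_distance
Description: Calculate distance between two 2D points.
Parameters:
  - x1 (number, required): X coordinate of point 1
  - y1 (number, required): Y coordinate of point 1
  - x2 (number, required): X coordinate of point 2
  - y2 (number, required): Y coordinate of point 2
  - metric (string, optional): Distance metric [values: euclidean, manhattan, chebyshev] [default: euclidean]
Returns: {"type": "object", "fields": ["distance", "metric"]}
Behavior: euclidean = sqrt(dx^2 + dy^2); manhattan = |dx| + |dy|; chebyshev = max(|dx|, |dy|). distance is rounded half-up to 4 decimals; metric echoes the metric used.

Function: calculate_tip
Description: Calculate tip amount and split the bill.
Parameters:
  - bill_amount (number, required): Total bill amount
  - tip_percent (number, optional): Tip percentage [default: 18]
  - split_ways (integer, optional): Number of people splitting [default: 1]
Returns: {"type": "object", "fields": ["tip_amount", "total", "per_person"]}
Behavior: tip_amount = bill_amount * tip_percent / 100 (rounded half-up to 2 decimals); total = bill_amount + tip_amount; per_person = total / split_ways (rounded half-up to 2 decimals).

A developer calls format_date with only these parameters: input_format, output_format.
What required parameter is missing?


Required parameters: date_string, input_format, output_format
Provided: input_format, output_format
Missing: date_string
date_string


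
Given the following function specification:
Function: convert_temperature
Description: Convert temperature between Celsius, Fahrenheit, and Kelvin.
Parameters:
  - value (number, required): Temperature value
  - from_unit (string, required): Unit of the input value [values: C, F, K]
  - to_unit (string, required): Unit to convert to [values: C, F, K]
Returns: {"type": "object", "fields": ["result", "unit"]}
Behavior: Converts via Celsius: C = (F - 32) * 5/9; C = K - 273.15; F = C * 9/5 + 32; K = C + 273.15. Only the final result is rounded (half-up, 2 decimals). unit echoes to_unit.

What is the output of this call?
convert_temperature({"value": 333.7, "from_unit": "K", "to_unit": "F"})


To C: 333.7 - 273.15 = 60.55
To F: 60.55 * 9/5 + 32 = 140.99
Round to 2 decimals: 140.99
Output:
{"result": 140.99, "unit": "F"}


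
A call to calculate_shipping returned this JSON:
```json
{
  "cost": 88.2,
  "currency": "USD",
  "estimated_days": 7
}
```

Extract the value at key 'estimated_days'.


7


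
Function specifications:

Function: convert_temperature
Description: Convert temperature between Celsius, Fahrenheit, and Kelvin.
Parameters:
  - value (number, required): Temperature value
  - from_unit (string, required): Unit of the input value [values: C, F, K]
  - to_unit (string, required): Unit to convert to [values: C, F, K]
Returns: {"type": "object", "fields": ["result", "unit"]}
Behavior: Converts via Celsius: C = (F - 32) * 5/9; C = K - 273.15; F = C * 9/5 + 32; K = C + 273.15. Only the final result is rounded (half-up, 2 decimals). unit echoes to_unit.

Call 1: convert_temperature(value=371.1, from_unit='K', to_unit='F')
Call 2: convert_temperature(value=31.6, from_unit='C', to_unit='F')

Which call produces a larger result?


Call 1:
  To C: 371.1 - 273.15 = 97.95
  To F: 97.95 * 9/5 + 32 = 208.31
  Round to 2 decimals: 208.31
  -> 208.31 F
Call 2:
  Input already in C: 31.6
  To F: 31.6 * 9/5 + 32 = 88.88
  Round to 2 decimals: 88.88
  -> 88.88 F
Call 1 (208.31 F)


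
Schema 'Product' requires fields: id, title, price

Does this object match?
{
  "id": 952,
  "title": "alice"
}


Checking required fields...
Missing: price
Invalid - missing required field 'price'


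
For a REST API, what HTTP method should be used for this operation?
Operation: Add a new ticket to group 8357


GET = read, POST = create, PUT = update/replace, DELETE = remove
This operation is a create.
POST


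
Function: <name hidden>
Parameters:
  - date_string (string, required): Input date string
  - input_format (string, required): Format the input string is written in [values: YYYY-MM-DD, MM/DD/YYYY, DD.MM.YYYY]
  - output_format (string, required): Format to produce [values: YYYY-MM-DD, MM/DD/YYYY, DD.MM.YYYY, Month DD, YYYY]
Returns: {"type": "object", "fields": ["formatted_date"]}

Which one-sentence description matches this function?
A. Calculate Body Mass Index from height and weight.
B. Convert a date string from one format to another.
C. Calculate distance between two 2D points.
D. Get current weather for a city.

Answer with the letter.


Parameters date_string, input_format, output_format and return ["formatted_date"] fit: Convert a date string from one format to another.
B


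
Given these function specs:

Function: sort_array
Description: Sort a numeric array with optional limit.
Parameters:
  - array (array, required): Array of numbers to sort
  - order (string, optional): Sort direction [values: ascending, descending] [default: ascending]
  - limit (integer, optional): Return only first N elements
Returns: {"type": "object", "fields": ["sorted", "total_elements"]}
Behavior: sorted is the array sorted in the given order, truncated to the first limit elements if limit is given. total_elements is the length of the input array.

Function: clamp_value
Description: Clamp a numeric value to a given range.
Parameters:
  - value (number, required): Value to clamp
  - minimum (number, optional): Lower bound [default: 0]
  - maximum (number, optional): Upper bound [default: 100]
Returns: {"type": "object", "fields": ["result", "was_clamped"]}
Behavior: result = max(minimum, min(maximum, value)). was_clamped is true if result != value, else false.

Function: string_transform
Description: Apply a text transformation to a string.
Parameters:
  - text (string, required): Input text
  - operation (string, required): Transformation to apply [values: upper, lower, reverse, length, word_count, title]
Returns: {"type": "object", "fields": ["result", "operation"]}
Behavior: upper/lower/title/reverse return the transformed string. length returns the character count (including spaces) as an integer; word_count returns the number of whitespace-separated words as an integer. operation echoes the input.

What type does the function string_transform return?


The string_transform spec declares Returns: {"type": "object", "fields": ["result", "operation"]}
Type:
object


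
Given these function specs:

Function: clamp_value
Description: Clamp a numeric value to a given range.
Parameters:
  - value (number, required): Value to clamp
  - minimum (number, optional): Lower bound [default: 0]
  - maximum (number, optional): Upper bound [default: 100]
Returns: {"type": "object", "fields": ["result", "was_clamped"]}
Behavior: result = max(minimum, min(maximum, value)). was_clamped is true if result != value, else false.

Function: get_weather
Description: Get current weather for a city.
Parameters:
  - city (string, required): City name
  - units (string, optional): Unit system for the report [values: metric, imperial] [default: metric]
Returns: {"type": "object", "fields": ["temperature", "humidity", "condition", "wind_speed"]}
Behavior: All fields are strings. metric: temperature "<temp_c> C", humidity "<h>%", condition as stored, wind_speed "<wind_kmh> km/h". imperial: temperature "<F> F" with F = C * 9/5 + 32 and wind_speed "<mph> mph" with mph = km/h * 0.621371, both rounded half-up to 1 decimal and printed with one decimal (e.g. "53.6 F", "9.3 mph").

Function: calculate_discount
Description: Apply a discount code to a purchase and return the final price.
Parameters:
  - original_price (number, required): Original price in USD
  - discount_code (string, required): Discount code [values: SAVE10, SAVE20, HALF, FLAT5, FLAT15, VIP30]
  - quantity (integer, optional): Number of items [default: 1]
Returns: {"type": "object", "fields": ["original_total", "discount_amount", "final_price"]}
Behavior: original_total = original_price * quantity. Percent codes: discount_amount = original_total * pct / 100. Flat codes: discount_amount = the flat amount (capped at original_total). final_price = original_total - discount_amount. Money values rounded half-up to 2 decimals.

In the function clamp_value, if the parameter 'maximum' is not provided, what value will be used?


The clamp_value spec declares:
  - maximum (number, optional): Upper bound [default: 100]
Default:
100


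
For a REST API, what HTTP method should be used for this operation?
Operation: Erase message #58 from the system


GET = read, POST = create, PUT = update/replace, DELETE = remove
This operation is a removal.
DELETE


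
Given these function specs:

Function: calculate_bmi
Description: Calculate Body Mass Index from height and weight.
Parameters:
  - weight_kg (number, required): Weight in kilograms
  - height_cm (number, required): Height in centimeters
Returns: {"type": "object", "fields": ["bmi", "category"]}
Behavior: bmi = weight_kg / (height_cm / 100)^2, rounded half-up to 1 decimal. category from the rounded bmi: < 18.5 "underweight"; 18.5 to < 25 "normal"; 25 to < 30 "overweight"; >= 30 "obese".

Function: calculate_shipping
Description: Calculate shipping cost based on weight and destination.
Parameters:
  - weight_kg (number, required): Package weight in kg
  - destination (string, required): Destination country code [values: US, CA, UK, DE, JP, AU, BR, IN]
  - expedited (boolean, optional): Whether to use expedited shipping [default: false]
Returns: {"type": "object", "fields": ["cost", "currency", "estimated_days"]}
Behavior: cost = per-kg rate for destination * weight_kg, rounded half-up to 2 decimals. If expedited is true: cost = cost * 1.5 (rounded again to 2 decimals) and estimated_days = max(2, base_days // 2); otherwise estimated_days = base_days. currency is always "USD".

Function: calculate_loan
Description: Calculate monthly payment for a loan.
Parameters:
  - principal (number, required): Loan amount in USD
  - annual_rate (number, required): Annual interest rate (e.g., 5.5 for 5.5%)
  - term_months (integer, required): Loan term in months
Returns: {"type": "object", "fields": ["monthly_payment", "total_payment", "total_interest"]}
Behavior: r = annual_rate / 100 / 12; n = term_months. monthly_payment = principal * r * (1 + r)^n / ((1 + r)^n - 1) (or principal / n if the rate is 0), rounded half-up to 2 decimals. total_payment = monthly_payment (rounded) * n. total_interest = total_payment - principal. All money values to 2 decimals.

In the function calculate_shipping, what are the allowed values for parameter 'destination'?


The calculate_shipping spec declares:
  - destination (string, required): Destination country code [values: US, CA, UK, DE, JP, AU, BR, IN]
Allowed values:
US, CA, UK, DE, JP, AU, BR, IN


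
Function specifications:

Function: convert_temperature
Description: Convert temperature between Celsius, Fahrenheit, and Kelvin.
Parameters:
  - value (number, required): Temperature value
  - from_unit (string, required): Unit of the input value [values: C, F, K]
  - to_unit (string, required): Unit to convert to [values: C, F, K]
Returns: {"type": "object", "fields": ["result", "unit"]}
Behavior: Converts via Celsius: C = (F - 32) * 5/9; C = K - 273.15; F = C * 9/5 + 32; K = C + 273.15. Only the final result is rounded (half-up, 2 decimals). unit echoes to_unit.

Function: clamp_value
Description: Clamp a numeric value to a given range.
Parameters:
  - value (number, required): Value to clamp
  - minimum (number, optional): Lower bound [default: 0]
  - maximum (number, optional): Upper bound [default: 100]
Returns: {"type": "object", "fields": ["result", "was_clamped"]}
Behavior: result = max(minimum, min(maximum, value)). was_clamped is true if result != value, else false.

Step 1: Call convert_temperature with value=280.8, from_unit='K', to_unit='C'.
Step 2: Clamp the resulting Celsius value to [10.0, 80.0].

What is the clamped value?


Step 1: convert_temperature(value=280.8, from_unit=K, to_unit=C)
  To C: 280.8 - 273.15 = 7.65
  Target is C: 7.65
  Round to 2 decimals: 7.65
  -> result = 7.65 C
Step 2: clamp_value(value=7.65, minimum=10.0, maximum=80.0)
  result = max(10.0, min(80.0, 7.65)) = max(10.0, 7.65) = 10.0
  was_clamped = (10.0 != 7.65) = true
  -> result = 10.0
10.0


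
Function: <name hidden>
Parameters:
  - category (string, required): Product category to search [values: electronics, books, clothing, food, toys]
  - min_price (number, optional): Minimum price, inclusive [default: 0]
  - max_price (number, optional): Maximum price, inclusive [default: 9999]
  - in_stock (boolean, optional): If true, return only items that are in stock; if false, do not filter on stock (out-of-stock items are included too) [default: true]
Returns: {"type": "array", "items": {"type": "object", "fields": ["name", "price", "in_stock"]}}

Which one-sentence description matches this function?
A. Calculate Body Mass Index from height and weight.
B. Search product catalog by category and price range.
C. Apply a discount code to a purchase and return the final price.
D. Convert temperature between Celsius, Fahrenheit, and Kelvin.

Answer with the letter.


Parameters category, min_price, max_price, in_stock and return "array" fit: Search product catalog by category and price range.
B


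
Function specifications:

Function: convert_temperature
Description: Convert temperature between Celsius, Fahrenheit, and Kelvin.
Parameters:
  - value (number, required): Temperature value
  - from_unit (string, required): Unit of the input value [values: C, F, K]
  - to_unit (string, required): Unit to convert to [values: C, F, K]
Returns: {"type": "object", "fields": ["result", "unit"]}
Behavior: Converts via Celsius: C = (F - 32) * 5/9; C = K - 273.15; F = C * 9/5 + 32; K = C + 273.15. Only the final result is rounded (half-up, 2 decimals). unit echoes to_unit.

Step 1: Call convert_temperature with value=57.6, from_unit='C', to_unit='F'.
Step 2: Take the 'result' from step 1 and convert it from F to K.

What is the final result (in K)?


Step 1: convert_temperature(value=57.6, from_unit=C, to_unit=F)
  Input already in C: 57.6
  To F: 57.6 * 9/5 + 32 = 135.68
  Round to 2 decimals: 135.68
  -> result = 135.68 F
Step 2: convert_temperature(value=135.68, from_unit=F, to_unit=K)
  To C: (135.68 - 32) * 5/9 = 57.6
  To K: 57.6 + 273.15 = 330.75
  Round to 2 decimals: 330.75
  -> result = 330.75 K
330.75 K


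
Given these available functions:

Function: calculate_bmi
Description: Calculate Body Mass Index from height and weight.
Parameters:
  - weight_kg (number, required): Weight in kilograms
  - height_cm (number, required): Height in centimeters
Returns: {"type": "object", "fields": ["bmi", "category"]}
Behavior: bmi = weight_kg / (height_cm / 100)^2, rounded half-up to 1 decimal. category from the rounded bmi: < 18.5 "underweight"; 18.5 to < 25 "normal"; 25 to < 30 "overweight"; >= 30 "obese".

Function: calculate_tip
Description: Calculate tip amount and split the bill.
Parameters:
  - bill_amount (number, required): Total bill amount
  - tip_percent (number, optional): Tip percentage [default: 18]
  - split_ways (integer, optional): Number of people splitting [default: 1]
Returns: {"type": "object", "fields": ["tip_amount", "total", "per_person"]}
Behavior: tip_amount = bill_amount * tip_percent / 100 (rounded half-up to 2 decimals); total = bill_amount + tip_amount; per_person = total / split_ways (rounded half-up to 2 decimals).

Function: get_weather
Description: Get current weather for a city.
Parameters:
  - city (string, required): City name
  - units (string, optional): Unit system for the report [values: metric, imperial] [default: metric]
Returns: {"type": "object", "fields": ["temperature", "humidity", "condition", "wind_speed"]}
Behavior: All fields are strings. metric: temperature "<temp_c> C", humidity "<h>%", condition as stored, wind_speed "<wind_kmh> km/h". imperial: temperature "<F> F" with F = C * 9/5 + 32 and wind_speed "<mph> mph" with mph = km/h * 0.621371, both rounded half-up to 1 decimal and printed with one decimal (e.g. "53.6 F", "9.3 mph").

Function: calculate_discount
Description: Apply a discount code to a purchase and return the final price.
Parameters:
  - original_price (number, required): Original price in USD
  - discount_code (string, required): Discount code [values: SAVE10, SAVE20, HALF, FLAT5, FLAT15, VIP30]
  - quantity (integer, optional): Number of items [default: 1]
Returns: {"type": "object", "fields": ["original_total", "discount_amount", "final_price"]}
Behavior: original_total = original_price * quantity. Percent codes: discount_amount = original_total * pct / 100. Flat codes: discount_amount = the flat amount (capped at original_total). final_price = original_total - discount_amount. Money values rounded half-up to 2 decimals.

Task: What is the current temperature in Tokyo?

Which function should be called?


The task needs a function whose description is: Get current weather for a city.
get_weather


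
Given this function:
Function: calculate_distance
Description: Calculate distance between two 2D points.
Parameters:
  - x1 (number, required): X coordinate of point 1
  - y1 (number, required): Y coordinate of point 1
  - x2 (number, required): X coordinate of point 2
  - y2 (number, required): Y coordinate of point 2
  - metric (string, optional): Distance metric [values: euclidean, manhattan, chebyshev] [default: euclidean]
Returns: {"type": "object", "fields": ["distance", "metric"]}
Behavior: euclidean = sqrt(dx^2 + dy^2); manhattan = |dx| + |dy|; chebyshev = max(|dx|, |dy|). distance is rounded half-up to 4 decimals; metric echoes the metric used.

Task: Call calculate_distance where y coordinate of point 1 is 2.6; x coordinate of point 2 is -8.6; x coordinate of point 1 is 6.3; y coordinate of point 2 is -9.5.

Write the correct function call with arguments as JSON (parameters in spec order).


Mapping each described value to its parameter name:
  'Y coordinate of point 1' -> y1 = 2.6
  'X coordinate of point 2' -> x2 = -8.6
  'X coordinate of point 1' -> x1 = 6.3
  'Y coordinate of point 2' -> y2 = -9.5
calculate_distance({"x1": 6.3, "y1": 2.6, "x2": -8.6, "y2": -9.5})


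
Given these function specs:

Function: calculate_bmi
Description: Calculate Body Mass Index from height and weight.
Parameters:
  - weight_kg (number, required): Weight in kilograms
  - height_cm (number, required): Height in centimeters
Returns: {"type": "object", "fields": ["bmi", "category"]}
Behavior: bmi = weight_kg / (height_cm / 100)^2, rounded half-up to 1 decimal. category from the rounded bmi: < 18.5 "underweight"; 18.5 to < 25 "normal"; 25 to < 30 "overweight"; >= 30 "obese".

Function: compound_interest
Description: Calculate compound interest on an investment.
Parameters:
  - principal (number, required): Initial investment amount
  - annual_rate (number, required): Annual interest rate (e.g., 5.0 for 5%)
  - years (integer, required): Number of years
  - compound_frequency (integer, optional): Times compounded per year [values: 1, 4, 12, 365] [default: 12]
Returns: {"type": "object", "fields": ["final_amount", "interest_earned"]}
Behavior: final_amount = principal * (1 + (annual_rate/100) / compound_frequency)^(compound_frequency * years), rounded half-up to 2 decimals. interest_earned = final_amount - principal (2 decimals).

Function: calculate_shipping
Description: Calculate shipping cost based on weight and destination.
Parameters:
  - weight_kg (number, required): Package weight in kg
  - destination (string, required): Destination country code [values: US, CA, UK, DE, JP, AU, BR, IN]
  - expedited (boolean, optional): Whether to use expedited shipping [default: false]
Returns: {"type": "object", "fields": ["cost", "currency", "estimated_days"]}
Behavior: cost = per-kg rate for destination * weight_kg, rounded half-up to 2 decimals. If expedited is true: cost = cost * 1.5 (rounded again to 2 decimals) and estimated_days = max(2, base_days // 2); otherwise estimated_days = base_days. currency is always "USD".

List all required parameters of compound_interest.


Parameters of compound_interest and their required/optional flag:
  principal: required
  annual_rate: required
  years: required
  compound_frequency: optional
annual_rate, principal, years


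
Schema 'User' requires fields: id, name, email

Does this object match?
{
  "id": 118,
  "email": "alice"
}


Checking required fields...
Missing: name
Invalid - missing required field 'name'


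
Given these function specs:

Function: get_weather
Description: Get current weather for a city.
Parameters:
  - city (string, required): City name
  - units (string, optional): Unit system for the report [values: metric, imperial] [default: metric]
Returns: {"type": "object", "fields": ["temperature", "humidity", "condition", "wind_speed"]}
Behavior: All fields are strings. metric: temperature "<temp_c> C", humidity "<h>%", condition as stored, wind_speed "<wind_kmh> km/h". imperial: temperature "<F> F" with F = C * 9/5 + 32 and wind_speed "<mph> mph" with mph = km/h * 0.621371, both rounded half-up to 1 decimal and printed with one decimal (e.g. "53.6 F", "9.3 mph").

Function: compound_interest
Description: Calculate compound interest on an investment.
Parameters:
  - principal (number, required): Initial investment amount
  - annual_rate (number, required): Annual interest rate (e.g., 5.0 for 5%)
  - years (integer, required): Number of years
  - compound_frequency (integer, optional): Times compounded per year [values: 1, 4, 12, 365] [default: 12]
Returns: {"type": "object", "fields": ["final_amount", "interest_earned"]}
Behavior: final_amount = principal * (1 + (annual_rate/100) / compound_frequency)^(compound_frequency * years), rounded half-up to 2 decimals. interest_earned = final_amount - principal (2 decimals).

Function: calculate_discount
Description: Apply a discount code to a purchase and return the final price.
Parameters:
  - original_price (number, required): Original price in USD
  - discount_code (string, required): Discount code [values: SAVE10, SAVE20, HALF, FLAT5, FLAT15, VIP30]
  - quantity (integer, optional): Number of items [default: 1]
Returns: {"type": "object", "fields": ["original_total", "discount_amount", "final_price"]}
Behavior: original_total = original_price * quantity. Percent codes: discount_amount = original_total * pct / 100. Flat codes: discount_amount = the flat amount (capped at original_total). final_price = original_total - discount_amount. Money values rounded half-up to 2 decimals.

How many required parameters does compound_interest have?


Parameters of compound_interest: principal (required), annual_rate (required), years (required), compound_frequency (optional)
Required count:
3
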